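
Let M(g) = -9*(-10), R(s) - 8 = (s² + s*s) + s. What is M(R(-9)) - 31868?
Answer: -31778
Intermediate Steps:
R(s) = 8 + s + 2*s² (R(s) = 8 + ((s² + s*s) + s) = 8 + ((s² + s²) + s) = 8 + (2*s² + s) = 8 + (s + 2*s²) = 8 + s + 2*s²)
M(g) = 90
M(R(-9)) - 31868 = 90 - 31868 = -31778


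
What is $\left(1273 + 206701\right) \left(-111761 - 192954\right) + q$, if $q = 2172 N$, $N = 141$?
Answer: $-63372491158$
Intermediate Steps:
$q = 306252$ ($q = 2172 \cdot 141 = 306252$)
$\left(1273 + 206701\right) \left(-111761 - 192954\right) + q = \left(1273 + 206701\right) \left(-111761 - 192954\right) + 306252 = 207974 \left(-304715\right) + 306252 = -63372797410 + 306252 = -63372491158$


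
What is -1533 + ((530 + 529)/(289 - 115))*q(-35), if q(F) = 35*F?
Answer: -521339/58 ≈ -8988.6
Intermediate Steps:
-1533 + ((530 + 529)/(289 - 115))*q(-35) = -1533 + ((530 + 529)/(289 - 115))*(35*(-35)) = -1533 + (1059/174)*(-1225) = -1533 + (1059*(1/174))*(-1225) = -1533 + (353/58)*(-1225) = -1533 - 432425/58 = -521339/58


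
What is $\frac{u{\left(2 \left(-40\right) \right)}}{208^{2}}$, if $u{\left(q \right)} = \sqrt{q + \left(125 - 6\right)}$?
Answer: $\frac{\sqrt{39}}{43264} \approx 0.00014435$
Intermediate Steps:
$u{\left(q \right)} = \sqrt{119 + q}$ ($u{\left(q \right)} = \sqrt{q + \left(125 + \left(-14 + 8\right)\right)} = \sqrt{q + \left(125 - 6\right)} = \sqrt{q + 119} = \sqrt{119 + q}$)
$\frac{u{\left(2 \left(-40\right) \right)}}{208^{2}} = \frac{\sqrt{119 + 2 \left(-40\right)}}{208^{2}} = \frac{\sqrt{119 - 80}}{43264} = \sqrt{39} \cdot \frac{1}{43264} = \frac{\sqrt{39}}{43264}$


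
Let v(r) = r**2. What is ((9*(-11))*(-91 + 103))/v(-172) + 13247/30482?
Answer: 44460829/112722436 ≈ 0.39443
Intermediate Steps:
((9*(-11))*(-91 + 103))/v(-172) + 13247/30482 = ((9*(-11))*(-91 + 103))/((-172)**2) + 13247/30482 = -99*12/29584 + 13247*(1/30482) = -1188*1/29584 + 13247/30482 = -297/7396 + 13247/30482 = 44460829/112722436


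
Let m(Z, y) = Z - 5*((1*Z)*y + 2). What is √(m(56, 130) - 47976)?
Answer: 3*I*√9370 ≈ 290.4*I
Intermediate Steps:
m(Z, y) = -10 + Z - 5*Z*y (m(Z, y) = Z - 5*(Z*y + 2) = Z - 5*(2 + Z*y) = Z + (-10 - 5*Z*y) = -10 + Z - 5*Z*y)
√(m(56, 130) - 47976) = √((-10 + 56 - 5*56*130) - 47976) = √((-10 + 56 - 36400) - 47976) = √(-36354 - 47976) = √(-84330) = 3*I*√9370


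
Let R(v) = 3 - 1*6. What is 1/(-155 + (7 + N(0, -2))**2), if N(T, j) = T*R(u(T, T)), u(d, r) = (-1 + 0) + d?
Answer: -1/106 ≈ -0.0094340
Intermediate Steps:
u(d, r) = -1 + d
R(v) = -3 (R(v) = 3 - 6 = -3)
N(T, j) = -3*T (N(T, j) = T*(-3) = -3*T)
1/(-155 + (7 + N(0, -2))**2) = 1/(-155 + (7 - 3*0)**2) = 1/(-155 + (7 + 0)**2) = 1/(-155 + 7**2) = 1/(-155 + 49) = 1/(-106) = -1/106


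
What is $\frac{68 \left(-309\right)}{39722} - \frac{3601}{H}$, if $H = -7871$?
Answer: $- \frac{11173265}{156325931} \approx -0.071474$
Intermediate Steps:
$\frac{68 \left(-309\right)}{39722} - \frac{3601}{H} = \frac{68 \left(-309\right)}{39722} - \frac{3601}{-7871} = \left(-21012\right) \frac{1}{39722} - - \frac{3601}{7871} = - \frac{10506}{19861} + \frac{3601}{7871} = - \frac{11173265}{156325931}$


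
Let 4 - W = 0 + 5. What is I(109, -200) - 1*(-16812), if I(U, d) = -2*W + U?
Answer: 16923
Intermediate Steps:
W = -1 (W = 4 - (0 + 5) = 4 - 1*5 = 4 - 5 = -1)
I(U, d) = 2 + U (I(U, d) = -2*(-1) + U = 2 + U)
I(109, -200) - 1*(-16812) = (2 + 109) - 1*(-16812) = 111 + 16812 = 16923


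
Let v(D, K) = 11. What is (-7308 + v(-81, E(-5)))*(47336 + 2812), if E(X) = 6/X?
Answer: -365929956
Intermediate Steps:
(-7308 + v(-81, E(-5)))*(47336 + 2812) = (-7308 + 11)*(47336 + 2812) = -7297*50148 = -365929956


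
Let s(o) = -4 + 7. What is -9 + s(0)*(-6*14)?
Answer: -261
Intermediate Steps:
s(o) = 3
-9 + s(0)*(-6*14) = -9 + 3*(-6*14) = -9 + 3*(-84) = -9 - 252 = -261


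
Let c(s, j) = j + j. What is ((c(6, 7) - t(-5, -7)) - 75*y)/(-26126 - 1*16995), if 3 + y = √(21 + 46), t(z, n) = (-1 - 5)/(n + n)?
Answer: -1670/301847 + 75*√67/43121 ≈ 0.0087041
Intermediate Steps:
c(s, j) = 2*j
t(z, n) = -3/n (t(z, n) = -6*1/(2*n) = -3/n)
y = -3 + √67 (y = -3 + √(21 + 46) = -3 + √67 ≈ 5.1854)
((c(6, 7) - t(-5, -7)) - 75*y)/(-26126 - 1*16995) = ((2*7 - (-3)/(-7)) - 75*(-3 + √67))/(-26126 - 1*16995) = ((14 - (-3)*(-1)/7) + (225 - 75*√67))/(-26126 - 16995) = ((14 - 1*3/7) + (225 - 75*√67))/(-43121) = ((14 - 3/7) + (225 - 75*√67))*(-1/43121) = (95/7 + (225 - 75*√67))*(-1/43121) = (1670/7 - 75*√67)*(-1/43121) = -1670/301847 + 75*√67/43121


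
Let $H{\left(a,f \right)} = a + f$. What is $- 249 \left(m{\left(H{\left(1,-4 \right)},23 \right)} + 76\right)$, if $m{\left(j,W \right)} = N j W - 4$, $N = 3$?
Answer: $33615$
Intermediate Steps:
$m{\left(j,W \right)} = -4 + 3 W j$ ($m{\left(j,W \right)} = 3 j W - 4 = 3 W j - 4 = -4 + 3 W j$)
$- 249 \left(m{\left(H{\left(1,-4 \right)},23 \right)} + 76\right) = - 249 \left(\left(-4 + 3 \cdot 23 \left(1 - 4\right)\right) + 76\right) = - 249 \left(\left(-4 + 3 \cdot 23 \left(-3\right)\right) + 76\right) = - 249 \left(\left(-4 - 207\right) + 76\right) = - 249 \left(-211 + 76\right) = \left(-249\right) \left(-135\right) = 33615$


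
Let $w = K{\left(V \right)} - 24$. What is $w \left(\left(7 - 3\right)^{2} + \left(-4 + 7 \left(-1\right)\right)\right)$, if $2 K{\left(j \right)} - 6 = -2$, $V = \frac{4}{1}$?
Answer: $-110$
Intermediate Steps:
$V = 4$ ($V = 4 \cdot 1 = 4$)
$K{\left(j \right)} = 2$ ($K{\left(j \right)} = 3 + \frac{1}{2} \left(-2\right) = 3 - 1 = 2$)
$w = -22$ ($w = 2 - 24 = -22$)
$w \left(\left(7 - 3\right)^{2} + \left(-4 + 7 \left(-1\right)\right)\right) = - 22 \left(\left(7 - 3\right)^{2} + \left(-4 + 7 \left(-1\right)\right)\right) = - 22 \left(4^{2} - 11\right) = - 22 \left(16 - 11\right) = \left(-22\right) 5 = -110$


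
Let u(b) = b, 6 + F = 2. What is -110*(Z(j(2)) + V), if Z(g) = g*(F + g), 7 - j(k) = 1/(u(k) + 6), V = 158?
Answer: -625735/32 ≈ -19554.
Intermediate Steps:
F = -4 (F = -6 + 2 = -4)
j(k) = 7 - 1/(6 + k) (j(k) = 7 - 1/(k + 6) = 7 - 1/(6 + k))
Z(g) = g*(-4 + g)
-110*(Z(j(2)) + V) = -110*(((41 + 7*2)/(6 + 2))*(-4 + (41 + 7*2)/(6 + 2)) + 158) = -110*(((41 + 14)/8)*(-4 + (41 + 14)/8) + 158) = -110*(((⅛)*55)*(-4 + (⅛)*55) + 158) = -110*(55*(-4 + 55/8)/8 + 158) = -110*((55/8)*(23/8) + 158) = -110*(1265/64 + 158) = -110*11377/64 = -625735/32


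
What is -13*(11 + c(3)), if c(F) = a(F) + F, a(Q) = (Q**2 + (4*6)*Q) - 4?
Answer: -1183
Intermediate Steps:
a(Q) = -4 + Q**2 + 24*Q (a(Q) = (Q**2 + 24*Q) - 4 = -4 + Q**2 + 24*Q)
c(F) = -4 + F**2 + 25*F (c(F) = (-4 + F**2 + 24*F) + F = -4 + F**2 + 25*F)
-13*(11 + c(3)) = -13*(11 + (-4 + 3**2 + 25*3)) = -13*(11 + (-4 + 9 + 75)) = -13*(11 + 80) = -13*91 = -1183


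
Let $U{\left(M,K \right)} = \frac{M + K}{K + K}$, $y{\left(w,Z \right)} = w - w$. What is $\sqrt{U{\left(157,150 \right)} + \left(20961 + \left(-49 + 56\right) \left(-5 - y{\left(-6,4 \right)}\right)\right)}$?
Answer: $\frac{\sqrt{18834321}}{30} \approx 144.66$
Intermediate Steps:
$y{\left(w,Z \right)} = 0$
$U{\left(M,K \right)} = \frac{K + M}{2 K}$
$\sqrt{U{\left(157,150 \right)} + \left(20961 + \left(-49 + 56\right) \left(-5 - y{\left(-6,4 \right)}\right)\right)} = \sqrt{\frac{150 + 157}{2 \cdot 150} + \left(20961 + \left(-49 + 56\right) \left(-5 - 0\right)\right)} = \sqrt{\frac{1}{2} \cdot \frac{1}{150} \cdot 307 + \left(20961 + 7 \left(-5 + 0\right)\right)} = \sqrt{\frac{307}{300} + \left(20961 + 7 \left(-5\right)\right)} = \sqrt{\frac{307}{300} + \left(20961 - 35\right)} = \sqrt{\frac{307}{300} + 20926} = \sqrt{\frac{6278107}{300}} = \frac{\sqrt{18834321}}{30}$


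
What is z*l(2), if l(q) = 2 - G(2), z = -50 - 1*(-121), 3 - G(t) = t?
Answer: 71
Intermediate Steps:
G(t) = 3 - t
z = 71 (z = -50 + 121 = 71)
l(q) = 1 (l(q) = 2 - (3 - 1*2) = 2 - (3 - 2) = 2 - 1*1 = 2 - 1 = 1)
z*l(2) = 71*1 = 71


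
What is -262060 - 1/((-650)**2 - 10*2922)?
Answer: -103062956801/393280 ≈ -2.6206e+5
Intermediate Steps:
-262060 - 1/((-650)**2 - 10*2922) = -262060 - 1/(422500 - 29220) = -262060 - 1/393280 = -103062956801/393280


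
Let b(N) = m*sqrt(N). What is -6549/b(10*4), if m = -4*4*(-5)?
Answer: -6549*sqrt(10)/1600 ≈ -12.944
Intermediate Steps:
m = 80 (m = -16*(-5) = 80)
b(N) = 80*sqrt(N)
-6549/b(10*4) = -6549*sqrt(10)/1600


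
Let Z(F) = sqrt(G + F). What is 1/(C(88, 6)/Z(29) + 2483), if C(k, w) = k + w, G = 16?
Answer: 111735/277429169 - 282*sqrt(5)/277429169 ≈ 0.00040048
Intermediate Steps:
Z(F) = sqrt(16 + F)
1/(C(88, 6)/Z(29) + 2483) = 1/((88 + 6)/(sqrt(16 + 29)) + 2483) = 1/(94/(sqrt(45)) + 2483) = 1/(94/((3*sqrt(5))) + 2483) = 1/(94*(sqrt(5)/15) + 2483) = 1/(94*sqrt(5)/15 + 2483) = 1/(2483 + 94*sqrt(5)/15)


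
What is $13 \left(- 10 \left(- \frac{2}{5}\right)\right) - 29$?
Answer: $23$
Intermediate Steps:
$13 \left(- 10 \left(- \frac{2}{5}\right)\right) - 29 = 13 \left(- 10 \left(\left(-2\right) \frac{1}{5}\right)\right) - 29 = 13 \left(\left(-10\right) \left(- \frac{2}{5}\right)\right) - 29 = 13 \cdot 4 - 29 = 52 - 29 = 23$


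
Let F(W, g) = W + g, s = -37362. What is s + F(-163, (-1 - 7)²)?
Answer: -37461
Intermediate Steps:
s + F(-163, (-1 - 7)²) = -37362 + (-163 + (-1 - 7)²) = -37362 + (-163 + (-8)²) = -37362 + (-163 + 64) = -37362 - 99 = -37461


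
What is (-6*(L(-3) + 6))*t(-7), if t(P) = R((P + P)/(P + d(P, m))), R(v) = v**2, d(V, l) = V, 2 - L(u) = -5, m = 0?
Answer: -78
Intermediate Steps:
L(u) = 7 (L(u) = 2 - 1*(-5) = 2 + 5 = 7)
t(P) = 1 (t(P) = ((P + P)/(P + P))**2 = ((2*P)/((2*P)))**2 = ((2*P)*(1/(2*P)))**2 = 1**2 = 1)
(-6*(L(-3) + 6))*t(-7) = -6*(7 + 6)*1 = -6*13*1 = -78*1 = -78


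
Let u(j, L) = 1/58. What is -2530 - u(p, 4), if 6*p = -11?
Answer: -146741/58 ≈ -2530.0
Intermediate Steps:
p = -11/6 (p = (⅙)*(-11) = -11/6 ≈ -1.8333)
u(j, L) = 1/58
-2530 - u(p, 4) = -2530 - 1*1/58 = -2530 - 1/58 = -146741/58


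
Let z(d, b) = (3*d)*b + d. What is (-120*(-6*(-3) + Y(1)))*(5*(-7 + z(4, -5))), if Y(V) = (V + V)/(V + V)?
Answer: 718200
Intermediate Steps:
z(d, b) = d + 3*b*d (z(d, b) = 3*b*d + d = d + 3*b*d)
Y(V) = 1 (Y(V) = (2*V)/((2*V)) = (2*V)*(1/(2*V)) = 1)
(-120*(-6*(-3) + Y(1)))*(5*(-7 + z(4, -5))) = (-120*(-6*(-3) + 1))*(5*(-7 + 4*(1 + 3*(-5)))) = (-120*(18 + 1))*(5*(-7 + 4*(1 - 15))) = (-120*19)*(5*(-7 + 4*(-14))) = -11400*(-7 - 56) = -11400*(-63) = -2280*(-315) = 718200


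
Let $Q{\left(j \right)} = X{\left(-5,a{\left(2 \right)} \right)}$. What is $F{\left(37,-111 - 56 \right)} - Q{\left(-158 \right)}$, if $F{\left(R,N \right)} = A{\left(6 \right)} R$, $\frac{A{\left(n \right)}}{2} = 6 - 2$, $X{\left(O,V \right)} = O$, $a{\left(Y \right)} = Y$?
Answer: $301$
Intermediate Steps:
$A{\left(n \right)} = 8$ ($A{\left(n \right)} = 2 \left(6 - 2\right) = 2 \cdot 4 = 8$)
$Q{\left(j \right)} = -5$
$F{\left(R,N \right)} = 8 R$
$F{\left(37,-111 - 56 \right)} - Q{\left(-158 \right)} = 8 \cdot 37 - -5 = 296 + 5 = 301$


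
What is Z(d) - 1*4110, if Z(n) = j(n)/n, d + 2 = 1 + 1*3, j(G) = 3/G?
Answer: -16437/4 ≈ -4109.3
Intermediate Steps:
d = 2 (d = -2 + (1 + 1*3) = -2 + (1 + 3) = -2 + 4 = 2)
Z(n) = 3/n**2 (Z(n) = (3/n)/n = 3/n**2)
Z(d) - 1*4110 = 3/2**2 - 1*4110 = 3*(1/4) - 4110 = 3/4 - 4110 = -16437/4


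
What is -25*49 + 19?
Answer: -1206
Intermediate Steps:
-25*49 + 19 = -1225 + 19 = -1206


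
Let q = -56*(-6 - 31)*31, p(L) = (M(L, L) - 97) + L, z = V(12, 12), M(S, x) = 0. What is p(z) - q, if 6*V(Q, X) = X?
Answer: -64327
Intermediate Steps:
V(Q, X) = X/6
z = 2 (z = (⅙)*12 = 2)
p(L) = -97 + L (p(L) = (0 - 97) + L = -97 + L)
q = 64232 (q = -56*(-37)*31 = 2072*31 = 64232)
p(z) - q = (-97 + 2) - 1*64232 = -95 - 64232 = -64327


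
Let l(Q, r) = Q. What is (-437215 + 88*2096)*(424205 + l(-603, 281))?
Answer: -107072606734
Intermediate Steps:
(-437215 + 88*2096)*(424205 + l(-603, 281)) = (-437215 + 88*2096)*(424205 - 603) = (-437215 + 184448)*423602 = -252767*423602 = -107072606734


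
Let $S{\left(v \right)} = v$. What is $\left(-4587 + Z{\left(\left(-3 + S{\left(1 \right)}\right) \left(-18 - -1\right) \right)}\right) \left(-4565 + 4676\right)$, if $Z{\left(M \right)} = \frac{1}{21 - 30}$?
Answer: $- \frac{1527508}{3} \approx -5.0917 \cdot 10^{5}$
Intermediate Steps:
$Z{\left(M \right)} = - \frac{1}{9}$ ($Z{\left(M \right)} = \frac{1}{-9} = - \frac{1}{9}$)
$\left(-4587 + Z{\left(\left(-3 + S{\left(1 \right)}\right) \left(-18 - -1\right) \right)}\right) \left(-4565 + 4676\right) = \left(-4587 - \frac{1}{9}\right) \left(-4565 + 4676\right) = \left(- \frac{41284}{9}\right) 111 = - \frac{1527508}{3}$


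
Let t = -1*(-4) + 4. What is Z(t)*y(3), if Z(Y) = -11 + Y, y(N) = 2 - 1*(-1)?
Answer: -9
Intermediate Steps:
y(N) = 3 (y(N) = 2 + 1 = 3)
t = 8 (t = 4 + 4 = 8)
Z(t)*y(3) = (-11 + 8)*3 = -3*3 = -9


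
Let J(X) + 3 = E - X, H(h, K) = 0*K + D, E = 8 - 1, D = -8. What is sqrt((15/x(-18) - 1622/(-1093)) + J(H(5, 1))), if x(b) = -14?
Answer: sqrt(2906415974)/15302 ≈ 3.5231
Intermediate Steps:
E = 7
H(h, K) = -8 (H(h, K) = 0*K - 8 = 0 - 8 = -8)
J(X) = 4 - X (J(X) = -3 + (7 - X) = 4 - X)
sqrt((15/x(-18) - 1622/(-1093)) + J(H(5, 1))) = sqrt((15/(-14) - 1622/(-1093)) + (4 - 1*(-8))) = sqrt((15*(-1/14) - 1622*(-1/1093)) + (4 + 8)) = sqrt((-15/14 + 1622/1093) + 12) = sqrt(6313/15302 + 12) = sqrt(189937/15302) = sqrt(2906415974)/15302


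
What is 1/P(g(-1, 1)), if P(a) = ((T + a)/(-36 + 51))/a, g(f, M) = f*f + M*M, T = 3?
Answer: 6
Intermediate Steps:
g(f, M) = M**2 + f**2 (g(f, M) = f**2 + M**2 = M**2 + f**2)
P(a) = (1/5 + a/15)/a (P(a) = ((3 + a)/(-36 + 51))/a = ((3 + a)/15)/a = ((3 + a)*(1/15))/a = (1/5 + a/15)/a)
1/P(g(-1, 1)) = 1/((3 + (1**2 + (-1)**2))/(15*(1**2 + (-1)**2))) = 1/((3 + (1 + 1))/(15*(1 + 1))) = 1/((1/15)*(3 + 2)/2) = 1/((1/15)*(1/2)*5) = 1/(1/6) = 6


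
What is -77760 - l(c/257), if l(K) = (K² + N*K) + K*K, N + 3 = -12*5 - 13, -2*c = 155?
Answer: -10274991965/132098 ≈ -77783.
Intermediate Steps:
c = -155/2 (c = -½*155 = -155/2 ≈ -77.500)
N = -76 (N = -3 + (-12*5 - 13) = -3 + (-60 - 13) = -3 - 73 = -76)
l(K) = -76*K + 2*K² (l(K) = (K² - 76*K) + K*K = (K² - 76*K) + K² = -76*K + 2*K²)
-77760 - l(c/257) = -77760 - 2*(-155/2/257)*(-38 - 155/2/257) = -77760 - 2*(-155/2*1/257)*(-38 - 155/2*1/257) = -77760 - 2*(-155)*(-38 - 155/514)/514 = -77760 - 2*(-155)*(-19687)/(514*514) = -77760 - 1*3051485/132098 = -77760 - 3051485/132098 = -10274991965/132098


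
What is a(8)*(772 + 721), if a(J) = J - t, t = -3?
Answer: 16423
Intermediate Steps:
a(J) = 3 + J (a(J) = J - 1*(-3) = J + 3 = 3 + J)
a(8)*(772 + 721) = (3 + 8)*(772 + 721) = 11*1493 = 16423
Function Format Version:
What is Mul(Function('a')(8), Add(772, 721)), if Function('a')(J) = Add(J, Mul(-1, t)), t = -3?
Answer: 16423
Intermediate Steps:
Function('a')(J) = Add(3, J) (Function('a')(J) = Add(J, Mul(-1, -3)) = Add(J, 3) = Add(3, J))
Mul(Function('a')(8), Add(772, 721)) = Mul(Add(3, 8), Add(772, 721)) = Mul(11, 1493) = 16423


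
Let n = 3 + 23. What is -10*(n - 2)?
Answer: -240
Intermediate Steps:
n = 26
-10*(n - 2) = -10*(26 - 2) = -10*24 = -240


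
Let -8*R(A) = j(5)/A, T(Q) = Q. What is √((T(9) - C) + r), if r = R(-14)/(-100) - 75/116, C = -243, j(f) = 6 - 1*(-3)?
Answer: √16572785817/8120 ≈ 15.854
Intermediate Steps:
j(f) = 9 (j(f) = 6 + 3 = 9)
R(A) = -9/(8*A)
r = -210261/324800 (r = -9/8/(-14)/(-100) - 75/116 = -9/8*(-1/14)*(-1/100) - 75*1/116 = (9/112)*(-1/100) - 75/116 = -9/11200 - 75/116 = -210261/324800 ≈ -0.64736)
√((T(9) - C) + r) = √((9 - 1*(-243)) - 210261/324800) = √((9 + 243) - 210261/324800) = √(252 - 210261/324800) = √(81639339/324800) = √16572785817/8120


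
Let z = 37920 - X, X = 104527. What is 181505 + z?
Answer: 114898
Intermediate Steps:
z = -66607 (z = 37920 - 1*104527 = 37920 - 104527 = -66607)
181505 + z = 181505 - 66607 = 114898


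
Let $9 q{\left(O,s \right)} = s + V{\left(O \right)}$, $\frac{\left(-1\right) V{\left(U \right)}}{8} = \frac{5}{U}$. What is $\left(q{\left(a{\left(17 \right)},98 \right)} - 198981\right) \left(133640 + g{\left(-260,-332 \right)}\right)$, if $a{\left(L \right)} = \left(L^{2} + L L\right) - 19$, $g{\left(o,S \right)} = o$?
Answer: $- \frac{1141161282660}{43} \approx -2.6539 \cdot 10^{10}$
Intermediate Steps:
$V{\left(U \right)} = - \frac{40}{U}$ ($V{\left(U \right)} = - 8 \frac{5}{U} = - \frac{40}{U}$)
$a{\left(L \right)} = -19 + 2 L^{2}$ ($a{\left(L \right)} = \left(L^{2} + L^{2}\right) - 19 = 2 L^{2} - 19 = -19 + 2 L^{2}$)
$q{\left(O,s \right)} = - \frac{40}{9 O} + \frac{s}{9}$ ($q{\left(O,s \right)} = \frac{s - \frac{40}{O}}{9} = - \frac{40}{9 O} + \frac{s}{9}$)
$\left(q{\left(a{\left(17 \right)},98 \right)} - 198981\right) \left(133640 + g{\left(-260,-332 \right)}\right) = \left(\frac{-40 + \left(-19 + 2 \cdot 17^{2}\right) 98}{9 \left(-19 + 2 \cdot 17^{2}\right)} - 198981\right) \left(133640 - 260\right) = \left(\frac{-40 + \left(-19 + 2 \cdot 289\right) 98}{9 \left(-19 + 2 \cdot 289\right)} - 198981\right) 133380 = \left(\frac{-40 + \left(-19 + 578\right) 98}{9 \left(-19 + 578\right)} - 198981\right) 133380 = \left(\frac{-40 + 559 \cdot 98}{9 \cdot 559} - 198981\right) 133380 = \left(\frac{1}{9} \cdot \frac{1}{559} \left(-40 + 54782\right) - 198981\right) 133380 = \left(\frac{1}{9} \cdot \frac{1}{559} \cdot 54742 - 198981\right) 133380 = \left(\frac{54742}{5031} - 198981\right) 133380 = \left(- \frac{1001018669}{5031}\right) 133380 = - \frac{1141161282660}{43}$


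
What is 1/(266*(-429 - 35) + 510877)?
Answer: 1/387453 ≈ 2.5810e-6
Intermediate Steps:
1/(266*(-429 - 35) + 510877) = 1/(266*(-464) + 510877) = 1/(-123424 + 510877) = 1/387453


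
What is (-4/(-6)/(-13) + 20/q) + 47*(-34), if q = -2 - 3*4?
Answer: -436658/273 ≈ -1599.5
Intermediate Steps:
q = -14 (q = -2 - 12 = -14)
(-4/(-6)/(-13) + 20/q) + 47*(-34) = (-4/(-6)/(-13) + 20/(-14)) + 47*(-34) = (-4*(-⅙)*(-1/13) + 20*(-1/14)) - 1598 = ((⅔)*(-1/13) - 10/7) - 1598 = (-2/39 - 10/7) - 1598 = -404/273 - 1598 = -436658/273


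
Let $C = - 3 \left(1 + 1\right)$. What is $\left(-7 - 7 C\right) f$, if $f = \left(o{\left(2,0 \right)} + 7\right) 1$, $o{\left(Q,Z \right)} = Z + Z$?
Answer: $245$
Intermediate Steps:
$C = -6$ ($C = \left(-3\right) 2 = -6$)
$o{\left(Q,Z \right)} = 2 Z$
$f = 7$ ($f = \left(2 \cdot 0 + 7\right) 1 = \left(0 + 7\right) 1 = 7 \cdot 1 = 7$)
$\left(-7 - 7 C\right) f = \left(-7 - -42\right) 7 = \left(-7 + 42\right) 7 = 35 \cdot 7 = 245$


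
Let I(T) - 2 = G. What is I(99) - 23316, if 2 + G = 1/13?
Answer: -303107/13 ≈ -23316.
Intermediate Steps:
G = -25/13 (G = -2 + 1/13 = -25/13 ≈ -1.9231)
I(T) = 1/13 (I(T) = 2 - 25/13 = 1/13)
I(99) - 23316 = 1/13 - 23316 = -303107/13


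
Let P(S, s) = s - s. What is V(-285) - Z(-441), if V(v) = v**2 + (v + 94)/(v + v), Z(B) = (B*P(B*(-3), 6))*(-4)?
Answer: 46298441/570 ≈ 81225.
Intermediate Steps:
P(S, s) = 0
Z(B) = 0 (Z(B) = (B*0)*(-4) = 0*(-4) = 0)
V(v) = v**2 + (94 + v)/(2*v) (V(v) = v**2 + (94 + v)/((2*v)) = v**2 + (94 + v)*(1/(2*v)) = v**2 + (94 + v)/(2*v))
V(-285) - Z(-441) = (47 + (-285)**3 + (1/2)*(-285))/(-285) - 1*0 = -(47 - 23149125 - 285/2)/285 + 0 = -1/285*(-46298441/2) + 0 = 46298441/570 + 0 = 46298441/570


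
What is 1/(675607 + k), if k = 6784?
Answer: 1/682391 ≈ 1.4654e-6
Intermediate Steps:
1/(675607 + k) = 1/(675607 + 6784) = 1/682391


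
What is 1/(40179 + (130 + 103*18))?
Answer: 1/42163 ≈ 2.3717e-5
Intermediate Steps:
1/(40179 + (130 + 103*18)) = 1/(40179 + (130 + 1854)) = 1/(40179 + 1984) = 1/42163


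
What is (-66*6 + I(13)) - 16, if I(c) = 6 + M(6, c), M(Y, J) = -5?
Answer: -411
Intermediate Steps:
I(c) = 1 (I(c) = 6 - 5 = 1)
(-66*6 + I(13)) - 16 = (-66*6 + 1) - 16 = (-396 + 1) - 16 = -395 - 16 = -411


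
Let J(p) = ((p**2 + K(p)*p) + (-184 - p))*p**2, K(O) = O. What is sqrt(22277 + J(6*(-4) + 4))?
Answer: sqrt(276677) ≈ 526.00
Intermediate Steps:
J(p) = p**2*(-184 - p + 2*p**2) (J(p) = ((p**2 + p*p) + (-184 - p))*p**2 = ((p**2 + p**2) + (-184 - p))*p**2 = (2*p**2 + (-184 - p))*p**2 = (-184 - p + 2*p**2)*p**2 = p**2*(-184 - p + 2*p**2))
sqrt(22277 + J(6*(-4) + 4)) = sqrt(22277 + (6*(-4) + 4)**2*(-184 - (6*(-4) + 4) + 2*(6*(-4) + 4)**2)) = sqrt(22277 + (-24 + 4)**2*(-184 - (-24 + 4) + 2*(-24 + 4)**2)) = sqrt(22277 + (-20)**2*(-184 - 1*(-20) + 2*(-20)**2)) = sqrt(22277 + 400*(-184 + 20 + 2*400)) = sqrt(22277 + 400*(-184 + 20 + 800)) = sqrt(22277 + 400*636) = sqrt(22277 + 254400) = sqrt(276677)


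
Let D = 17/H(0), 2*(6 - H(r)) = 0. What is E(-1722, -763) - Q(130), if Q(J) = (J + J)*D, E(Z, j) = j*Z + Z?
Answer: 3934282/3 ≈ 1.3114e+6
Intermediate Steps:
H(r) = 6 (H(r) = 6 - ½*0 = 6 + 0 = 6)
E(Z, j) = Z + Z*j (E(Z, j) = Z*j + Z = Z + Z*j)
D = 17/6 ≈ 2.8333
Q(J) = 17*J/3 (Q(J) = (J + J)*(17/6) = (2*J)*(17/6) = 17*J/3)
E(-1722, -763) - Q(130) = -1722*(1 - 763) - 17*130/3 = -1722*(-762) - 1*2210/3 = 1312164 - 2210/3 = 3934282/3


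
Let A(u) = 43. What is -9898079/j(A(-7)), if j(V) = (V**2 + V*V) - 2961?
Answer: -9898079/737 ≈ -13430.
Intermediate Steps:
j(V) = -2961 + 2*V**2 (j(V) = (V**2 + V**2) - 2961 = 2*V**2 - 2961 = -2961 + 2*V**2)
-9898079/j(A(-7)) = -9898079/(-2961 + 2*43**2) = -9898079/(-2961 + 2*1849) = -9898079/(-2961 + 3698) = -9898079/737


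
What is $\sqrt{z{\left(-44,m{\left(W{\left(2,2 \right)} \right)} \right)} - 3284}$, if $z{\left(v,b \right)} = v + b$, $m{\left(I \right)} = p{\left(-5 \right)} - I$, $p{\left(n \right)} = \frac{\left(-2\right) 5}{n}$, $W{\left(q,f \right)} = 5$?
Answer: $i \sqrt{3331} \approx 57.715 i$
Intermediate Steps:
$p{\left(n \right)} = - \frac{10}{n}$
$m{\left(I \right)} = 2 - I$ ($m{\left(I \right)} = - \frac{10}{-5} - I = \left(-10\right) \left(- \frac{1}{5}\right) - I = 2 - I$)
$z{\left(v,b \right)} = b + v$
$\sqrt{z{\left(-44,m{\left(W{\left(2,2 \right)} \right)} \right)} - 3284} = \sqrt{\left(\left(2 - 5\right) - 44\right) - 3284} = \sqrt{\left(-3 - 44\right) - 3284} = \sqrt{-47 - 3284} = \sqrt{-3331} = i \sqrt{3331}$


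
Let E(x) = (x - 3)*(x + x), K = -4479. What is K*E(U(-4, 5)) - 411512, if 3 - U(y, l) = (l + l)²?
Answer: -87304112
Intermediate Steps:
U(y, l) = 3 - 4*l² (U(y, l) = 3 - (l + l)² = 3 - (2*l)² = 3 - 4*l²)
E(x) = 2*x*(-3 + x) (E(x) = (-3 + x)*(2*x) = 2*x*(-3 + x))
K*E(U(-4, 5)) - 411512 = -8958*(3 - 4*5²)*(-3 + (3 - 4*5²)) - 411512 = -8958*(3 - 4*25)*(-3 + (3 - 4*25)) - 411512 = -8958*(3 - 100)*(-3 + (3 - 100)) - 411512 = -8958*(-97)*(-3 - 97) - 411512 = -8958*(-97)*(-100) - 411512 = -4479*19400 - 411512 = -86892600 - 411512 = -87304112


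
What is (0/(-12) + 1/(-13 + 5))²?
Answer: 1/64 ≈ 0.015625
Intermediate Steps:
(0/(-12) + 1/(-13 + 5))² = (0*(-1/12) + 1/(-8))² = (0 - ⅛)² = (-⅛)² = 1/64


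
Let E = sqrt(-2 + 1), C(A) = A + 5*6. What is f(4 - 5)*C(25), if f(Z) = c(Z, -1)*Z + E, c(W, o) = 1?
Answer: -55 + 55*I ≈ -55.0 + 55.0*I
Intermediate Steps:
C(A) = 30 + A (C(A) = A + 30 = 30 + A)
E = I (E = sqrt(-1) = I ≈ 1.0*I)
f(Z) = I + Z (f(Z) = 1*Z + I = Z + I = I + Z)
f(4 - 5)*C(25) = (I + (4 - 5))*(30 + 25) = (I - 1)*55 = (-1 + I)*55 = -55 + 55*I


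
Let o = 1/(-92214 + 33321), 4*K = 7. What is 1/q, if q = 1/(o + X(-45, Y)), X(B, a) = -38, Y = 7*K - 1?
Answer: -2237935/58893 ≈ -38.000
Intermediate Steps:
K = 7/4 (K = (¼)*7 = 7/4 ≈ 1.7500)
Y = 45/4 (Y = 7*(7/4) - 1 = 49/4 - 1 = 45/4 ≈ 11.250)
o = -1/58893 (o = 1/(-58893) = -1/58893 ≈ -1.6980e-5)
q = -58893/2237935 (q = 1/(-1/58893 - 38) = 1/(-2237935/58893) = -58893/2237935 ≈ -0.026316)
1/q = 1/(-58893/2237935) = -2237935/58893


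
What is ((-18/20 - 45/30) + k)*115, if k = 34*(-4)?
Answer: -15916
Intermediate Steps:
k = -136
((-18/20 - 45/30) + k)*115 = ((-18/20 - 45/30) - 136)*115 = ((-18*1/20 - 45*1/30) - 136)*115 = ((-9/10 - 3/2) - 136)*115 = (-12/5 - 136)*115 = -692/5*115 = -15916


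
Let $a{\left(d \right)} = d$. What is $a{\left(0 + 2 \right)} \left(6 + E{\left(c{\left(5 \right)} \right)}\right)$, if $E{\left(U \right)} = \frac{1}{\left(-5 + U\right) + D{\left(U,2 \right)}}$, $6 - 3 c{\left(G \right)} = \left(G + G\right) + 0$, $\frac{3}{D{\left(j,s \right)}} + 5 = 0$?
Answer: $\frac{609}{52} \approx 11.712$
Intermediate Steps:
$D{\left(j,s \right)} = - \frac{3}{5}$ ($D{\left(j,s \right)} = \frac{3}{-5 + 0} = \frac{3}{-5} = 3 \left(- \frac{1}{5}\right) = - \frac{3}{5}$)
$c{\left(G \right)} = 2 - \frac{2 G}{3}$ ($c{\left(G \right)} = 2 - \frac{\left(G + G\right) + 0}{3} = 2 - \frac{2 G + 0}{3} = 2 - \frac{2 G}{3}$)
$E{\left(U \right)} = \frac{1}{- \frac{28}{5} + U}$ ($E{\left(U \right)} = \frac{1}{\left(-5 + U\right) - \frac{3}{5}} = \frac{1}{- \frac{28}{5} + U}$)
$a{\left(0 + 2 \right)} \left(6 + E{\left(c{\left(5 \right)} \right)}\right) = \left(0 + 2\right) \left(6 + \frac{5}{-28 + 5 \left(2 - \frac{10}{3}\right)}\right) = 2 \left(6 + \frac{5}{-28 + 5 \left(2 - \frac{10}{3}\right)}\right) = 2 \left(6 + \frac{5}{-28 + 5 \left(- \frac{4}{3}\right)}\right) = 2 \left(6 + \frac{5}{-28 - \frac{20}{3}}\right) = 2 \left(6 + \frac{5}{- \frac{104}{3}}\right) = 2 \left(6 + 5 \left(- \frac{3}{104}\right)\right) = 2 \left(6 - \frac{15}{104}\right) = 2 \cdot \frac{609}{104} = \frac{609}{52}$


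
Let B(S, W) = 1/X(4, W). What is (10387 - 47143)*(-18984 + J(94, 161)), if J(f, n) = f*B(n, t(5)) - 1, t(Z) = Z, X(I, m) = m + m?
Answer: 3487335768/5 ≈ 6.9747e+8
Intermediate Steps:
X(I, m) = 2*m
B(S, W) = 1/(2*W)
J(f, n) = -1 + f/10 (J(f, n) = f*((½)/5) - 1 = f*((½)*(⅕)) - 1 = f*(⅒) - 1 = f/10 - 1 = -1 + f/10)
(10387 - 47143)*(-18984 + J(94, 161)) = (10387 - 47143)*(-18984 + (-1 + (⅒)*94)) = -36756*(-18984 + (-1 + 47/5)) = -36756*(-18984 + 42/5) = -36756*(-94878/5) = 3487335768/5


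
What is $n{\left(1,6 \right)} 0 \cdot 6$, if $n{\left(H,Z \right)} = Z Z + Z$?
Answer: $0$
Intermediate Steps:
$n{\left(H,Z \right)} = Z + Z^{2}$ ($n{\left(H,Z \right)} = Z^{2} + Z = Z + Z^{2}$)
$n{\left(1,6 \right)} 0 \cdot 6 = 6 \left(1 + 6\right) 0 \cdot 6 = 6 \cdot 7 \cdot 0 \cdot 6 = 42 \cdot 0 \cdot 6 = 0 \cdot 6 = 0$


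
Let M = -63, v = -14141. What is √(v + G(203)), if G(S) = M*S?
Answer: I*√26930 ≈ 164.1*I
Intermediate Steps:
G(S) = -63*S
√(v + G(203)) = √(-14141 - 63*203) = √(-14141 - 12789) = √(-26930) = I*√26930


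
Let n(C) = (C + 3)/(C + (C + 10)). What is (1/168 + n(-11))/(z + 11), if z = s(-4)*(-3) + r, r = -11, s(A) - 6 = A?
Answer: -113/1008 ≈ -0.11210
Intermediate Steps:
n(C) = (3 + C)/(10 + 2*C) (n(C) = (3 + C)/(C + (10 + C)) = (3 + C)/(10 + 2*C))
s(A) = 6 + A
z = -17 (z = (6 - 4)*(-3) - 11 = 2*(-3) - 11 = -6 - 11 = -17)
(1/168 + n(-11))/(z + 11) = (1/168 + (3 - 11)/(2*(5 - 11)))/(-17 + 11) = (1/168 + (½)*(-8)/(-6))/(-6) = (1/168 + (½)*(-⅙)*(-8))*(-⅙) = (1/168 + ⅔)*(-⅙) = (113/168)*(-⅙) = -113/1008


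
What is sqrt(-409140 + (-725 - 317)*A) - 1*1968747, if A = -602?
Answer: -1968747 + 4*sqrt(13634) ≈ -1.9683e+6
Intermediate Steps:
sqrt(-409140 + (-725 - 317)*A) - 1*1968747 = sqrt(-409140 + (-725 - 317)*(-602)) - 1*1968747 = sqrt(-409140 - 1042*(-602)) - 1968747 = sqrt(-409140 + 627284) - 1968747 = sqrt(218144) - 1968747 = 4*sqrt(13634) - 1968747 = -1968747 + 4*sqrt(13634)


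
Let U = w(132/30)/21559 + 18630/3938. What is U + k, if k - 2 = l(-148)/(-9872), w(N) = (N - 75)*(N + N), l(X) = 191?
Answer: 70011440485599/10476578802800 ≈ 6.6827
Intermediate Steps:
w(N) = 2*N*(-75 + N) (w(N) = (-75 + N)*(2*N) = 2*N*(-75 + N))
k = 19553/9872 (k = 2 + 191/(-9872) = 2 + 191*(-1/9872) = 2 - 191/9872 = 19553/9872 ≈ 1.9807)
U = 4989969617/1061241775 (U = (2*(132/30)*(-75 + 132/30))/21559 + 18630/3938 = (2*(132*(1/30))*(-75 + 132*(1/30)))*(1/21559) + 18630*(1/3938) = (2*(22/5)*(-75 + 22/5))*(1/21559) + 9315/1969 = (2*(22/5)*(-353/5))*(1/21559) + 9315/1969 = -15532/25*1/21559 + 9315/1969 = -15532/538975 + 9315/1969 = 4989969617/1061241775 ≈ 4.7020)
U + k = 4989969617/1061241775 + 19553/9872 = 70011440485599/10476578802800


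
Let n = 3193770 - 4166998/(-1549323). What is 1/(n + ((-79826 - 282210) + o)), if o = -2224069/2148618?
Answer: 1109634428538/3142191374690176051 ≈ 3.5314e-7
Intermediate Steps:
n = 4948185484708/1549323 (n = 3193770 - 4166998*(-1/1549323) = 3193770 + 4166998/1549323 = 4948185484708/1549323 ≈ 3.1938e+6)
o = -2224069/2148618 (o = -2224069*1/2148618 = -2224069/2148618 ≈ -1.0351)
1/(n + ((-79826 - 282210) + o)) = 1/(4948185484708/1549323 + ((-79826 - 282210) - 2224069/2148618)) = 1/(4948185484708/1549323 + (-362036 - 2224069/2148618)) = 1/(4948185484708/1549323 - 777879290317/2148618) = 1/(3142191374690176051/1109634428538) = 1109634428538/3142191374690176051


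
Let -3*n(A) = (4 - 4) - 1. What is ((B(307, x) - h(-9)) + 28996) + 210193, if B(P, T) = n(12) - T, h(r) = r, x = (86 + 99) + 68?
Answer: 716836/3 ≈ 2.3895e+5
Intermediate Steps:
x = 253 (x = 185 + 68 = 253)
n(A) = ⅓ (n(A) = -((4 - 4) - 1)/3 = -(0 - 1)/3 = -⅓*(-1) = ⅓)
B(P, T) = ⅓ - T
((B(307, x) - h(-9)) + 28996) + 210193 = (((⅓ - 1*253) - 1*(-9)) + 28996) + 210193 = (((⅓ - 253) + 9) + 28996) + 210193 = ((-758/3 + 9) + 28996) + 210193 = (-731/3 + 28996) + 210193 = 86257/3 + 210193 = 716836/3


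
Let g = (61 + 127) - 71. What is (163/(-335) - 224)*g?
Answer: -8798751/335 ≈ -26265.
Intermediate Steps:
g = 117 (g = 188 - 71 = 117)
(163/(-335) - 224)*g = (163/(-335) - 224)*117 = (163*(-1/335) - 224)*117 = (-163/335 - 224)*117 = -75203/335*117 = -8798751/335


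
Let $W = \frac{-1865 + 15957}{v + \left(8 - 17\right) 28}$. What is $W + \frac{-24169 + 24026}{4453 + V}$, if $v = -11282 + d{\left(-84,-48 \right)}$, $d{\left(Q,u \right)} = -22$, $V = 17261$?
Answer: $- \frac{2330653}{1900962} \approx -1.226$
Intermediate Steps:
$v = -11304$ ($v = -11282 - 22 = -11304$)
$W = - \frac{3523}{2889}$ ($W = \frac{-1865 + 15957}{-11304 + \left(8 - 17\right) 28} = \frac{14092}{-11304 - 252} = \frac{14092}{-11556} = 14092 \left(- \frac{1}{11556}\right) = - \frac{3523}{2889} \approx -1.2195$)
$W + \frac{-24169 + 24026}{4453 + V} = - \frac{3523}{2889} + \frac{-24169 + 24026}{4453 + 17261} = - \frac{3523}{2889} - \frac{143}{21714} = - \frac{3523}{2889} - \frac{13}{1974} = - \frac{2330653}{1900962}$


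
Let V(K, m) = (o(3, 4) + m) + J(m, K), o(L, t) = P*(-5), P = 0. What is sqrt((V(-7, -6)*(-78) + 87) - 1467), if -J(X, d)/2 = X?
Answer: 2*I*sqrt(462) ≈ 42.988*I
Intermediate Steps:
o(L, t) = 0 (o(L, t) = 0*(-5) = 0)
J(X, d) = -2*X
V(K, m) = -m (V(K, m) = (0 + m) - 2*m = m - 2*m = -m)
sqrt((V(-7, -6)*(-78) + 87) - 1467) = sqrt((-1*(-6)*(-78) + 87) - 1467) = sqrt((6*(-78) + 87) - 1467) = sqrt((-468 + 87) - 1467) = sqrt(-381 - 1467) = sqrt(-1848) = 2*I*sqrt(462)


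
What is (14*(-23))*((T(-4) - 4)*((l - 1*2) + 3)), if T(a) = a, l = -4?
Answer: -7728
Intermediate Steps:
(14*(-23))*((T(-4) - 4)*((l - 1*2) + 3)) = (14*(-23))*((-4 - 4)*((-4 - 1*2) + 3)) = -(-2576)*((-4 - 2) + 3) = -(-2576)*(-6 + 3) = -(-2576)*(-3) = -322*24 = -7728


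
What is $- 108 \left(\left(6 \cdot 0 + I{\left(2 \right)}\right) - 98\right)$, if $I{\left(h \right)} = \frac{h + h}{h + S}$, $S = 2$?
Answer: $10476$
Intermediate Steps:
$I{\left(h \right)} = \frac{2 h}{2 + h}$ ($I{\left(h \right)} = \frac{h + h}{h + 2} = \frac{2 h}{2 + h}$)
$- 108 \left(\left(6 \cdot 0 + I{\left(2 \right)}\right) - 98\right) = - 108 \left(\left(6 \cdot 0 + 2 \cdot 2 \frac{1}{2 + 2}\right) - 98\right) = - 108 \left(\left(0 + 2 \cdot 2 \cdot \frac{1}{4}\right) - 98\right) = - 108 \left(\left(0 + 1\right) - 98\right) = - 108 \left(1 - 98\right) = \left(-108\right) \left(-97\right) = 10476$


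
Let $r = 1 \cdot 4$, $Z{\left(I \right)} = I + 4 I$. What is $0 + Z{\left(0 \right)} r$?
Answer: $0$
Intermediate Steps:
$Z{\left(I \right)} = 5 I$
$r = 4$
$0 + Z{\left(0 \right)} r = 0 + 5 \cdot 0 \cdot 4 = 0 + 0 \cdot 4 = 0 + 0 = 0$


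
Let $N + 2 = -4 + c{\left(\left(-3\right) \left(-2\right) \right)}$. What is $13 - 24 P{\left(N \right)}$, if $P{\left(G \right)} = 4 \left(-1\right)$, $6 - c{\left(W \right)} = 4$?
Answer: $109$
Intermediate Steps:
$c{\left(W \right)} = 2$ ($c{\left(W \right)} = 6 - 4 = 2$)
$N = -4$ ($N = -2 + \left(-4 + 2\right) = -2 - 2 = -4$)
$P{\left(G \right)} = -4$
$13 - 24 P{\left(N \right)} = 13 - -96 = 13 + 96 = 109$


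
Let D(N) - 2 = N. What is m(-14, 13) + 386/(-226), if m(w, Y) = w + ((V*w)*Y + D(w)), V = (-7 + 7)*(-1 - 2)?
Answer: -3131/113 ≈ -27.708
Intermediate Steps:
V = 0 (V = 0*(-3) = 0)
D(N) = 2 + N
m(w, Y) = 2 + 2*w (m(w, Y) = w + ((0*w)*Y + (2 + w)) = w + (0*Y + (2 + w)) = w + (0 + (2 + w)) = w + (2 + w) = 2 + 2*w)
m(-14, 13) + 386/(-226) = (2 + 2*(-14)) + 386/(-226) = (2 - 28) - 1/226*386 = -26 - 193/113 = -3131/113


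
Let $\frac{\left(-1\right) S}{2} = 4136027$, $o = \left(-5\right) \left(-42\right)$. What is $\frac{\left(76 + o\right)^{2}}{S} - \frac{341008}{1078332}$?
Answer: $- \frac{363629979338}{1115002566741} \approx -0.32612$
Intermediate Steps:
$o = 210$
$S = -8272054$ ($S = \left(-2\right) 4136027 = -8272054$)
$\frac{\left(76 + o\right)^{2}}{S} - \frac{341008}{1078332} = \frac{\left(76 + 210\right)^{2}}{-8272054} - \frac{341008}{1078332} = 286^{2} \left(- \frac{1}{8272054}\right) - \frac{85252}{269583} = 81796 \left(- \frac{1}{8272054}\right) - \frac{85252}{269583} = - \frac{40898}{4136027} - \frac{85252}{269583} = - \frac{363629979338}{1115002566741}$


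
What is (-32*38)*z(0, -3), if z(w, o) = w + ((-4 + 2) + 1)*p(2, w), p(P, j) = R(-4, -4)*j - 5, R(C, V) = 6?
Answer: -6080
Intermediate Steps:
p(P, j) = -5 + 6*j (p(P, j) = 6*j - 5 = -5 + 6*j)
z(w, o) = 5 - 5*w (z(w, o) = w + ((-4 + 2) + 1)*(-5 + 6*w) = w + (-2 + 1)*(-5 + 6*w) = w - (-5 + 6*w) = w + (5 - 6*w) = 5 - 5*w)
(-32*38)*z(0, -3) = (-32*38)*(5 - 5*0) = -1216*(5 + 0) = -1216*5 = -6080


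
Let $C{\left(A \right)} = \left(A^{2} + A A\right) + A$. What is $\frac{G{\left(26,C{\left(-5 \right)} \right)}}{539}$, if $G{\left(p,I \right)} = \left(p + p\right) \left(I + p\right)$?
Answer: $\frac{3692}{539} \approx 6.8497$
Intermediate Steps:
$C{\left(A \right)} = A + 2 A^{2}$ ($C{\left(A \right)} = \left(A^{2} + A^{2}\right) + A = 2 A^{2} + A = A + 2 A^{2}$)
$G{\left(p,I \right)} = 2 p \left(I + p\right)$
$\frac{G{\left(26,C{\left(-5 \right)} \right)}}{539} = \frac{2 \cdot 26 \left(- 5 \left(1 + 2 \left(-5\right)\right) + 26\right)}{539} = 2 \cdot 26 \left(- 5 \left(1 - 10\right) + 26\right) \frac{1}{539} = 2 \cdot 26 \left(\left(-5\right) \left(-9\right) + 26\right) \frac{1}{539} = 2 \cdot 26 \left(45 + 26\right) \frac{1}{539} = 2 \cdot 26 \cdot 71 \cdot \frac{1}{539} = 3692 \cdot \frac{1}{539} = \frac{3692}{539}$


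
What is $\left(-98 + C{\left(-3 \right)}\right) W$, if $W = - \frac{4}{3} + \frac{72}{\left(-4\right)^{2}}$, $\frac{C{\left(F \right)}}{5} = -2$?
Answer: $-342$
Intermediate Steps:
$C{\left(F \right)} = -10$ ($C{\left(F \right)} = 5 \left(-2\right) = -10$)
$W = \frac{19}{6}$ ($W = \left(-4\right) \frac{1}{3} + \frac{72}{16} = - \frac{4}{3} + 72 \cdot \frac{1}{16} = - \frac{4}{3} + \frac{9}{2} = \frac{19}{6} \approx 3.1667$)
$\left(-98 + C{\left(-3 \right)}\right) W = \left(-98 - 10\right) \frac{19}{6} = \left(-108\right) \frac{19}{6} = -342$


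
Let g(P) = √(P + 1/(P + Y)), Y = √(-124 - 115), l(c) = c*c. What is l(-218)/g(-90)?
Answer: 47524/√((-8101 + 90*I*√239)/(90 - I*√239)) ≈ 0.051585 + 5009.2*I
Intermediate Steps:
l(c) = c²
Y = I*√239 (Y = √(-239) = I*√239 ≈ 15.46*I)
g(P) = √(P + 1/(P + I*√239))
l(-218)/g(-90) = (-218)²/(√((1 - 90*(-90 + I*√239))/(-90 + I*√239))) = 47524/(√((1 + (8100 - 90*I*√239))/(-90 + I*√239))) = 47524/(√((8101 - 90*I*√239)/(-90 + I*√239))) = 47524/√((8101 - 90*I*√239)/(-90 + I*√239))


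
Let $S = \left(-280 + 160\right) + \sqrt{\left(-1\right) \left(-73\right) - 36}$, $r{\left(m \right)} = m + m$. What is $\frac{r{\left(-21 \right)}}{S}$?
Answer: $\frac{5040}{14363} + \frac{42 \sqrt{37}}{14363} \approx 0.36869$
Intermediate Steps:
$r{\left(m \right)} = 2 m$
$S = -120 + \sqrt{37}$ ($S = -120 + \sqrt{73 - 36} = -120 + \sqrt{37} \approx -113.92$)
$\frac{r{\left(-21 \right)}}{S} = \frac{2 \left(-21\right)}{-120 + \sqrt{37}} = - \frac{42}{-120 + \sqrt{37}}$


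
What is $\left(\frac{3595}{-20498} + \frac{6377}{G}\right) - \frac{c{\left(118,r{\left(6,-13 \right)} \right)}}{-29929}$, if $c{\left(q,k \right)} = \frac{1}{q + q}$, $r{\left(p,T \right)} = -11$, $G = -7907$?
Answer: $- \frac{562027227159799}{572397121586692} \approx -0.98188$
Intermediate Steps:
$c{\left(q,k \right)} = \frac{1}{2 q}$
$\left(\frac{3595}{-20498} + \frac{6377}{G}\right) - \frac{c{\left(118,r{\left(6,-13 \right)} \right)}}{-29929} = \left(\frac{3595}{-20498} + \frac{6377}{-7907}\right) - \frac{\frac{1}{2} \cdot \frac{1}{118}}{-29929} = \left(3595 \left(- \frac{1}{20498}\right) + 6377 \left(- \frac{1}{7907}\right)\right) - \frac{1}{2} \cdot \frac{1}{118} \left(- \frac{1}{29929}\right) = \left(- \frac{3595}{20498} - \frac{6377}{7907}\right) - \frac{1}{236} \left(- \frac{1}{29929}\right) = - \frac{159141411}{162077686} - - \frac{1}{7063244} = - \frac{159141411}{162077686} + \frac{1}{7063244} = - \frac{562027227159799}{572397121586692}$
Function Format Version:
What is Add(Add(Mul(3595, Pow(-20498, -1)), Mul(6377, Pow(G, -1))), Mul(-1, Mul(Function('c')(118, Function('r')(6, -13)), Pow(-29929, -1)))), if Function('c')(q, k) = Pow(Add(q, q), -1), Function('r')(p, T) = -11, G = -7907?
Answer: Rational(-562027227159799, 572397121586692) ≈ -0.98188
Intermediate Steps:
Function('c')(q, k) = Mul(Rational(1, 2), Pow(q, -1)) (Function('c')(q, k) = Pow(Mul(2, q), -1) = Mul(Rational(1, 2), Pow(q, -1)))
Add(Add(Mul(3595, Pow(-20498, -1)), Mul(6377, Pow(G, -1))), Mul(-1, Mul(Function('c')(118, Function('r')(6, -13)), Pow(-29929, -1)))) = Add(Add(Mul(3595, Pow(-20498, -1)), Mul(6377, Pow(-7907, -1))), Mul(-1, Mul(Mul(Rational(1, 2), Pow(118, -1)), Pow(-29929, -1)))) = Add(Add(Mul(3595, Rational(-1, 20498)), Mul(6377, Rational(-1, 7907))), Mul(-1, Mul(Mul(Rational(1, 2), Rational(1, 118)), Rational(-1, 29929)))) = Add(Add(Rational(-3595, 20498), Rational(-6377, 7907)), Mul(-1, Mul(Rational(1, 236), Rational(-1, 29929)))) = Add(Rational(-159141411, 162077686), Mul(-1, Rational(-1, 7063244))) = Add(Rational(-159141411, 162077686), Rational(1, 7063244)) = Rational(-562027227159799, 572397121586692)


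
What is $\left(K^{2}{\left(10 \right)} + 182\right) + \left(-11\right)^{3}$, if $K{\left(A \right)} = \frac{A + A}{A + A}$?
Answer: $-1148$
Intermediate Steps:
$K{\left(A \right)} = 1$ ($K{\left(A \right)} = \frac{2 A}{2 A} = 2 A \frac{1}{2 A} = 1$)
$\left(K^{2}{\left(10 \right)} + 182\right) + \left(-11\right)^{3} = \left(1^{2} + 182\right) + \left(-11\right)^{3} = \left(1 + 182\right) - 1331 = 183 - 1331 = -1148$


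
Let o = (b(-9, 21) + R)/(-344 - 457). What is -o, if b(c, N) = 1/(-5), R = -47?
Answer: -236/4005 ≈ -0.058926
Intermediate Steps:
b(c, N) = -1/5
o = 236/4005 (o = (-1/5 - 47)/(-344 - 457) = -236/5/(-801) = -236/5*(-1/801) = 236/4005 ≈ 0.058926)
-o = -1*236/4005 = -236/4005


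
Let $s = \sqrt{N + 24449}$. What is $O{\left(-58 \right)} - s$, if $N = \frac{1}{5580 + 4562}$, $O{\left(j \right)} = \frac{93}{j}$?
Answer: $- \frac{93}{58} - \frac{\sqrt{2514828159778}}{10142} \approx -157.97$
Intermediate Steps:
$N = \frac{1}{10142} \approx 9.86 \cdot 10^{-5}$
$s = \frac{\sqrt{2514828159778}}{10142}$ ($s = \sqrt{\frac{1}{10142} + 24449} = \sqrt{\frac{247961759}{10142}} = \frac{\sqrt{2514828159778}}{10142} \approx 156.36$)
$O{\left(-58 \right)} - s = \frac{93}{-58} - \frac{\sqrt{2514828159778}}{10142} = 93 \left(- \frac{1}{58}\right) - \frac{\sqrt{2514828159778}}{10142} = - \frac{93}{58} - \frac{\sqrt{2514828159778}}{10142}$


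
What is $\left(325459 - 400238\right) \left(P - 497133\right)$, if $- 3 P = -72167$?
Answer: $\frac{106128749728}{3} \approx 3.5376 \cdot 10^{10}$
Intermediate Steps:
$P = \frac{72167}{3}$ ($P = \left(- \frac{1}{3}\right) \left(-72167\right) = \frac{72167}{3} \approx 24056.0$)
$\left(325459 - 400238\right) \left(P - 497133\right) = \left(325459 - 400238\right) \left(\frac{72167}{3} - 497133\right) = \left(-74779\right) \left(- \frac{1419232}{3}\right) = \frac{106128749728}{3}$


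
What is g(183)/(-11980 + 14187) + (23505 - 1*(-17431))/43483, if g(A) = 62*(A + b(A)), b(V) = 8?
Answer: 605271438/95966981 ≈ 6.3071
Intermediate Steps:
g(A) = 496 + 62*A (g(A) = 62*(A + 8) = 62*(8 + A) = 496 + 62*A)
g(183)/(-11980 + 14187) + (23505 - 1*(-17431))/43483 = (496 + 62*183)/(-11980 + 14187) + (23505 - 1*(-17431))/43483 = (496 + 11346)/2207 + (23505 + 17431)*(1/43483) = 11842*(1/2207) + 40936*(1/43483) = 11842/2207 + 40936/43483 = 605271438/95966981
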